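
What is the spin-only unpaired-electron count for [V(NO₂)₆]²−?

Each nitro (N-bound nitrite) is −1; balancing the −2 overall charge requires V(IV).
Vanadium is a group-5 element; V(IV) is therefore d¹.
In an octahedral field the d¹ configuration is t₂g¹e_g⁰ (only one arrangement possible), giving 1 unpaired electron.

1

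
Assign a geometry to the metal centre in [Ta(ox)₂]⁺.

Summing ligand charges against the +1 overall charge gives an oxidation state of +5 for tantalum.
Ta sits in group 5, so the d-electron count is 5 − 5 = 0.
Counting donor atoms: 2×oxalate (bidentate) → 4 donors. Coordination number = 4.
A d⁰ ion has no crystal-field stabilisation preference between square planar and tetrahedral, so four ligands adopt the sterically favoured tetrahedral geometry.

tetrahedral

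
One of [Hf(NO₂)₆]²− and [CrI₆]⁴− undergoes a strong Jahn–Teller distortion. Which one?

[CrI₆]⁴−

[Hf(NO₂)₆]²−: Each nitro (N-bound nitrite) is −1; balancing the −2 overall charge requires Hf(IV). Group 4 minus oxidation state 4 gives a d⁰ configuration. The d⁰ configuration leaves the e_g set evenly filled (or empty) — no strong Jahn–Teller driving force.
[CrI₆]⁴−: Each iodide is −1; balancing the −4 overall charge requires Cr(II). Group 6 minus oxidation state 2 gives a d⁴ configuration. Iodide is a weak-field ligand for a first-row metal, so the complex is high-spin. The t₂g³e_g¹ (high-spin) configuration has an unevenly filled e_g set; the Jahn–Teller theorem predicts a tetragonal distortion (typically axial elongation) to lift the degeneracy.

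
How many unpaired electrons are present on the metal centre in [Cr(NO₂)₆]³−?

3 unpaired electrons

Summing ligand charges against the −3 overall charge gives an oxidation state of +3 for chromium.
Cr sits in group 6, so the d-electron count is 6 − 3 = 3.
In an octahedral field the d³ configuration is t₂g³e_g⁰ (only one arrangement possible), giving 3 unpaired electrons.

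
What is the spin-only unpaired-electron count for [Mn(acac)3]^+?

Summing ligand charges against the +1 overall charge gives an oxidation state of +4 for manganese.
Mn sits in group 7, so the d-electron count is 7 − 4 = 3.
Counting donor atoms: 3×acetylacetonate (bidentate) → 6 donors. Coordination number = 6.
In an octahedral field the d³ configuration is t₂g³e_g⁰ (only one arrangement possible), giving 3 unpaired electrons.

3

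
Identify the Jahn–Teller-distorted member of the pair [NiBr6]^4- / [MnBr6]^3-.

[MnBr6]^3-

[NiBr6]^4-: Summing ligand charges against the −4 overall charge gives an oxidation state of +2 for nickel. Ni sits in group 10, so the d-electron count is 10 − 2 = 8. The d⁸ configuration leaves the e_g set evenly filled (or empty) — no strong Jahn–Teller driving force.
[MnBr6]^3-: Ligand charges: each bromide is −1. With an overall charge of −3 the manganese centre must be in the +3 oxidation state. Mn sits in group 7, so the d-electron count is 7 − 3 = 4. Bromide is a weak-field ligand for a first-row metal, so the complex is high-spin. The t₂g³e_g¹ (high-spin) configuration has an unevenly filled e_g set; the Jahn–Teller theorem predicts a tetragonal distortion (typically axial elongation) to lift the degeneracy.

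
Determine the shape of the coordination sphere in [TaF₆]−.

Ligand charges: each fluoride is −1. With an overall charge of −1 the tantalum centre must be in the +5 oxidation state.
Tantalum is a group-5 element; Ta(V) is therefore d⁰.
Coordination number: 6.
Six donors around a single metal centre give an octahedral coordination sphere.

octahedral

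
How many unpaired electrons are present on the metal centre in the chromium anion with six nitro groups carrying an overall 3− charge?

Summing ligand charges against the −3 overall charge gives an oxidation state of +3 for chromium.
Cr sits in group 6, so the d-electron count is 6 − 3 = 3.
In an octahedral field the d³ configuration is t₂g³e_g⁰ (only one arrangement possible), giving 3 unpaired electrons.

3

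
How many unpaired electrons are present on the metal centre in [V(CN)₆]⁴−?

3

Each cyanide is −1; balancing the −4 overall charge requires V(II).
Group 5 minus oxidation state 2 gives a d³ configuration.
In an octahedral field the d³ configuration is t₂g³e_g⁰ (only one arrangement possible), giving 3 unpaired electrons.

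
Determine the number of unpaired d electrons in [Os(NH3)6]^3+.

1 unpaired electron

Ligand charges: ammonia is neutral. With an overall charge of +3 the osmium centre must be in the +3 oxidation state.
Group 8 minus oxidation state 3 gives a d⁵ configuration.
The spin state decides the count: a 5d ion has a large Δₒ and is invariably low-spin.
An octahedral low-spin d⁵ ion is t₂g⁵e_g⁰, giving 1 unpaired electron.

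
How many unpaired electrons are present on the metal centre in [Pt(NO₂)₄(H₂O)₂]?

0

Summing ligand charges against the 0 overall charge gives an oxidation state of +4 for platinum.
Platinum is a group-10 element; Pt(IV) is therefore d⁶.
The spin state decides the count: a 5d ion has a large Δₒ and is invariably low-spin.
An octahedral low-spin d⁶ ion is t₂g⁶e_g⁰, giving 0 unpaired electrons.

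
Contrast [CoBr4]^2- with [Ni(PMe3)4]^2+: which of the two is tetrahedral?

[CoBr4]^2-

For [CoBr4]^2-: Each bromide is −1; balancing the −2 overall charge requires Co(II). Cobalt is a group-9 element; Co(II) is therefore d⁷. For a high-spin 3d d⁷ ion with weak-field ligands the small Δₜ gives little square-planar CFSE advantage, so four ligands adopt the sterically favoured tetrahedral geometry. → tetrahedral.
For [Ni(PMe3)4]^2+: Ligand charges: trimethylphosphine is neutral. With an overall charge of +2 the nickel centre must be in the +2 oxidation state. Nickel is a group-10 element; Ni(II) is therefore d⁸. Trimethylphosphine is a strong-field ligand (high in the spectrochemical series). A 3d d⁸ ion with strong-field ligands gains enough CFSE to favour square planar over tetrahedral. → square planar.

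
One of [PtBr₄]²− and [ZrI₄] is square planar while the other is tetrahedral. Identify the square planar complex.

For [PtBr₄]²−: Ligand charges: each bromide is −1. With an overall charge of −2 the platinum centre must be in the +2 oxidation state. Platinum is a group-10 element; Pt(II) is therefore d⁸. A 5d d⁸ ion has a large crystal-field splitting; square planar leaves the high-energy d_{x²−y²} orbital empty and maximises CFSE. → square planar.
For [ZrI₄]: Summing ligand charges against the 0 overall charge gives an oxidation state of +4 for zirconium. Group 4 minus oxidation state 4 gives a d⁰ configuration. A d⁰ ion has no crystal-field stabilisation preference between square planar and tetrahedral, so four ligands adopt the sterically favoured tetrahedral geometry. → tetrahedral.

[PtBr₄]²−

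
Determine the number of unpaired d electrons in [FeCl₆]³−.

5 unpaired electrons

Each chloride is −1; balancing the −3 overall charge requires Fe(III).
Fe sits in group 8, so the d-electron count is 8 − 3 = 5.
The spin state decides the count: Chloride is a weak-field ligand for a first-row metal, so the complex is high-spin.
An octahedral high-spin d⁵ ion is t₂g³e_g², giving 5 unpaired electrons.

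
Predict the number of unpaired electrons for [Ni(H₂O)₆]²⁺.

Ligand charges: water is neutral. With an overall charge of +2 the nickel centre must be in the +2 oxidation state.
Group 10 minus oxidation state 2 gives a d⁸ configuration.
In an octahedral field the d⁸ configuration is t₂g⁶e_g² (only one arrangement possible), giving 2 unpaired electrons.

2 unpaired electrons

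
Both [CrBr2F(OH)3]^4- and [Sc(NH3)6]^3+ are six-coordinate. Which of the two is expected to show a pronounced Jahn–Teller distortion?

[CrBr2F(OH)3]^4-

[CrBr2F(OH)3]^4-: Summing ligand charges against the −4 overall charge gives an oxidation state of +2 for chromium. Chromium is a group-6 element; Cr(II) is therefore d⁴. Bromide, fluoride, and hydroxide are weak-field ligands for a first-row metal, so the complex is high-spin. The t₂g³e_g¹ (high-spin) configuration has an unevenly filled e_g set; the Jahn–Teller theorem predicts a tetragonal distortion (typically axial elongation) to lift the degeneracy.
[Sc(NH3)6]^3+: Ligand charges: ammonia is neutral. With an overall charge of +3 the scandium centre must be in the +3 oxidation state. Sc sits in group 3, so the d-electron count is 3 − 3 = 0. The d⁰ configuration leaves the e_g set evenly filled (or empty) — no strong Jahn–Teller driving force.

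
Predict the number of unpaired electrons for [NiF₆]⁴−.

Each fluoride is −1; balancing the −4 overall charge requires Ni(II).
Nickel is a group-10 element; Ni(II) is therefore d⁸.
In an octahedral field the d⁸ configuration is t₂g⁶e_g² (only one arrangement possible), giving 2 unpaired electrons.

2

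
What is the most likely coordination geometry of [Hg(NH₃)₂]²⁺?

linear

Summing ligand charges against the +2 overall charge gives an oxidation state of +2 for mercury.
Hg sits in group 12, so the d-electron count is 12 − 2 = 10.
With 2 monodentate ligands the coordination number is 2.
A d¹⁰ ion with only two ligands adopts a linear arrangement (sp hybridisation; no CFSE preference).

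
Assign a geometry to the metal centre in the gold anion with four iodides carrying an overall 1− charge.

Ligand charges: each iodide is −1. With an overall charge of −1 the gold centre must be in the +3 oxidation state.
Gold is a group-11 element; Au(III) is therefore d⁸.
With 4 monodentate ligands the coordination number is 4.
A 5d d⁸ ion has a large crystal-field splitting; square planar leaves the high-energy d_{x²−y²} orbital empty and maximises CFSE.

square planar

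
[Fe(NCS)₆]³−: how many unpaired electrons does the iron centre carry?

5

Ligand charges: each isothiocyanate is −1. With an overall charge of −3 the iron centre must be in the +3 oxidation state.
Iron is a group-8 element; Fe(III) is therefore d⁵.
The spin state decides the count: Isothiocyanate is a weak-field ligand for a first-row metal, so the complex is high-spin.
An octahedral high-spin d⁵ ion is t₂g³e_g², giving 5 unpaired electrons.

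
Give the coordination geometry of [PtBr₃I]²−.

Ligand charges: each bromide is −1; each iodide is −1. With an overall charge of −2 the platinum centre must be in the +2 oxidation state.
Group 10 minus oxidation state 2 gives a d⁸ configuration.
With 4 monodentate ligands the coordination number is 4.
A 5d d⁸ ion has a large crystal-field splitting; square planar leaves the high-energy d_{x²−y²} orbital empty and maximises CFSE.

square planar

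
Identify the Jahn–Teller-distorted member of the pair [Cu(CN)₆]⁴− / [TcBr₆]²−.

[Cu(CN)₆]⁴−: Summing ligand charges against the −4 overall charge gives an oxidation state of +2 for copper. Copper is a group-11 element; Cu(II) is therefore d⁹. The t₂g⁶e_g³ configuration has an unevenly filled e_g set; the Jahn–Teller theorem predicts a tetragonal distortion (typically axial elongation) to lift the degeneracy.
[TcBr₆]²−: Ligand charges: each bromide is −1. With an overall charge of −2 the technetium centre must be in the +4 oxidation state. Technetium is a group-7 element; Tc(IV) is therefore d³. The d³ configuration leaves the e_g set evenly filled (or empty) — no strong Jahn–Teller driving force.

[Cu(CN)₆]⁴−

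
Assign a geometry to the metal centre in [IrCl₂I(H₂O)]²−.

Ligand charges: each chloride is −1; each iodide is −1; water is neutral. With an overall charge of −2 the iridium centre must be in the +1 oxidation state.
Ir sits in group 9, so the d-electron count is 9 − 1 = 8.
With 4 monodentate ligands the coordination number is 4.
A 5d d⁸ ion has a large crystal-field splitting; square planar leaves the high-energy d_{x²−y²} orbital empty and maximises CFSE.

square planar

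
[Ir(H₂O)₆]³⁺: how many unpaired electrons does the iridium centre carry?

0 unpaired electrons

Water is neutral; balancing the +3 overall charge requires Ir(III).
Ir sits in group 9, so the d-electron count is 9 − 3 = 6.
The spin state decides the count: a 5d ion has a large Δₒ and is invariably low-spin.
An octahedral low-spin d⁶ ion is t₂g⁶e_g⁰, giving 0 unpaired electrons.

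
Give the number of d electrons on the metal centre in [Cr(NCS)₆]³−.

Each isothiocyanate is −1; balancing the −3 overall charge requires Cr(III).
Group 6 minus oxidation state 3 gives a d³ configuration.

d3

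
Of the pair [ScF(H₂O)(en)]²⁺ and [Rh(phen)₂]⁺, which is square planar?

For [ScF(H₂O)(en)]²⁺: Each fluoride is −1; water is neutral; ethylenediamine is neutral; balancing the +2 overall charge requires Sc(III). Scandium is a group-3 element; Sc(III) is therefore d⁰. A d⁰ ion has no crystal-field stabilisation preference between square planar and tetrahedral, so four ligands adopt the sterically favoured tetrahedral geometry. → tetrahedral.
For [Rh(phen)₂]⁺: 1,10-phenanthroline is neutral; balancing the +1 overall charge requires Rh(I). Rhodium is a group-9 element; Rh(I) is therefore d⁸. A 4d d⁸ ion has a large crystal-field splitting; square planar leaves the high-energy d_{x²−y²} orbital empty and maximises CFSE. → square planar.

[Rh(phen)₂]⁺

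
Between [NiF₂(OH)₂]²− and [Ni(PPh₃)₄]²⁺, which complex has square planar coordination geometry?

[Ni(PPh₃)₄]²⁺

For [NiF₂(OH)₂]²−: Summing ligand charges against the −2 overall charge gives an oxidation state of +2 for nickel. Ni sits in group 10, so the d-electron count is 10 − 2 = 8. Fluoride and hydroxide are weak-field ligands. With weak-field ligands the CFSE gain from square planar is small, so a 3d d⁸ ion takes the sterically preferred tetrahedral geometry. → tetrahedral.
For [Ni(PPh₃)₄]²⁺: Summing ligand charges against the +2 overall charge gives an oxidation state of +2 for nickel. Ni sits in group 10, so the d-electron count is 10 − 2 = 8. Triphenylphosphine is a strong-field ligand (high in the spectrochemical series). A 3d d⁸ ion with strong-field ligands gains enough CFSE to favour square planar over tetrahedral. → square planar.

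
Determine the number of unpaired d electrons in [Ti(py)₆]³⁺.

1

Summing ligand charges against the +3 overall charge gives an oxidation state of +3 for titanium.
Ti sits in group 4, so the d-electron count is 4 − 3 = 1.
In an octahedral field the d¹ configuration is t₂g¹e_g⁰ (only one arrangement possible), giving 1 unpaired electron.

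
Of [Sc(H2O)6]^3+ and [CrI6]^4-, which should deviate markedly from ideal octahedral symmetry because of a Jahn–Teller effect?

[Sc(H2O)6]^3+: Summing ligand charges against the +3 overall charge gives an oxidation state of +3 for scandium. Group 3 minus oxidation state 3 gives a d⁰ configuration. The d⁰ configuration leaves the e_g set evenly filled (or empty) — no strong Jahn–Teller driving force.
[CrI6]^4-: Each iodide is −1; balancing the −4 overall charge requires Cr(II). Group 6 minus oxidation state 2 gives a d⁴ configuration. Iodide is a weak-field ligand for a first-row metal, so the complex is high-spin. The t₂g³e_g¹ (high-spin) configuration has an unevenly filled e_g set; the Jahn–Teller theorem predicts a tetragonal distortion (typically axial elongation) to lift the degeneracy.

[CrI6]^4-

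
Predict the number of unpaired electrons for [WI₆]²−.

Each iodide is −1; balancing the −2 overall charge requires W(IV).
W sits in group 6, so the d-electron count is 6 − 4 = 2.
In an octahedral field the d² configuration is t₂g²e_g⁰ (only one arrangement possible), giving 2 unpaired electrons.

2 unpaired electrons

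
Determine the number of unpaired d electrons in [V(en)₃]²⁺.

3

Ethylenediamine is neutral; balancing the +2 overall charge requires V(II).
Group 5 minus oxidation state 2 gives a d³ configuration.
Counting donor atoms: 3×ethylenediamine (bidentate) → 6 donors. Coordination number = 6.
In an octahedral field the d³ configuration is t₂g³e_g⁰ (only one arrangement possible), giving 3 unpaired electrons.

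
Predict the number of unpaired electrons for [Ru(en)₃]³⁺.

Ethylenediamine is neutral; balancing the +3 overall charge requires Ru(III).
Group 8 minus oxidation state 3 gives a d⁵ configuration.
Counting donor atoms: 3×ethylenediamine (bidentate) → 6 donors. Coordination number = 6.
The spin state decides the count: a 4d ion has a large Δₒ and is invariably low-spin.
An octahedral low-spin d⁵ ion is t₂g⁵e_g⁰, giving 1 unpaired electron.

1 unpaired electron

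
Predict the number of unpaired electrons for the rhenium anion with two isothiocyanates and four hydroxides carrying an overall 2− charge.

Summing ligand charges against the −2 overall charge gives an oxidation state of +4 for rhenium.
Rhenium is a group-7 element; Re(IV) is therefore d³.
In an octahedral field the d³ configuration is t₂g³e_g⁰ (only one arrangement possible), giving 3 unpaired electrons.

3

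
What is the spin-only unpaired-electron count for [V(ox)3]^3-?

2

Ligand charges: each oxalate is −2. With an overall charge of −3 the vanadium centre must be in the +3 oxidation state.
V sits in group 5, so the d-electron count is 5 − 3 = 2.
Counting donor atoms: 3×oxalate (bidentate) → 6 donors. Coordination number = 6.
In an octahedral field the d² configuration is t₂g²e_g⁰ (only one arrangement possible), giving 2 unpaired electrons.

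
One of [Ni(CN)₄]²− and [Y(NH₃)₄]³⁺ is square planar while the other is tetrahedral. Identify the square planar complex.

For [Ni(CN)₄]²−: Summing ligand charges against the −2 overall charge gives an oxidation state of +2 for nickel. Ni sits in group 10, so the d-electron count is 10 − 2 = 8. Cyanide is a strong-field ligand (high in the spectrochemical series). A 3d d⁸ ion with strong-field ligands gains enough CFSE to favour square planar over tetrahedral. → square planar.
For [Y(NH₃)₄]³⁺: Ligand charges: ammonia is neutral. With an overall charge of +3 the yttrium centre must be in the +3 oxidation state. Yttrium is a group-3 element; Y(III) is therefore d⁰. A d⁰ ion has no crystal-field stabilisation preference between square planar and tetrahedral, so four ligands adopt the sterically favoured tetrahedral geometry. → tetrahedral.

[Ni(CN)₄]²−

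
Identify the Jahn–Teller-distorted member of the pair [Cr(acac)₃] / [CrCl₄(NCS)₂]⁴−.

[CrCl₄(NCS)₂]⁴−

[Cr(acac)₃]: Each acetylacetonate is −1; balancing the 0 overall charge requires Cr(III). Chromium is a group-6 element; Cr(III) is therefore d³. The d³ configuration leaves the e_g set evenly filled (or empty) — no strong Jahn–Teller driving force.
[CrCl₄(NCS)₂]⁴−: Ligand charges: each chloride is −1; each isothiocyanate is −1. With an overall charge of −4 the chromium centre must be in the +2 oxidation state. Group 6 minus oxidation state 2 gives a d⁴ configuration. Chloride and isothiocyanate are weak-field ligands for a first-row metal, so the complex is high-spin. The t₂g³e_g¹ (high-spin) configuration has an unevenly filled e_g set; the Jahn–Teller theorem predicts a tetragonal distortion (typically axial elongation) to lift the degeneracy.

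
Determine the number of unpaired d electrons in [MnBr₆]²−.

3

Ligand charges: each bromide is −1. With an overall charge of −2 the manganese centre must be in the +4 oxidation state.
Manganese is a group-7 element; Mn(IV) is therefore d³.
In an octahedral field the d³ configuration is t₂g³e_g⁰ (only one arrangement possible), giving 3 unpaired electrons.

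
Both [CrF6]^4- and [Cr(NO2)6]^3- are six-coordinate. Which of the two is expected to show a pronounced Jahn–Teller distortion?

[CrF6]^4-: Summing ligand charges against the −4 overall charge gives an oxidation state of +2 for chromium. Cr sits in group 6, so the d-electron count is 6 − 2 = 4. Fluoride is a weak-field ligand for a first-row metal, so the complex is high-spin. The t₂g³e_g¹ (high-spin) configuration has an unevenly filled e_g set; the Jahn–Teller theorem predicts a tetragonal distortion (typically axial elongation) to lift the degeneracy.
[Cr(NO2)6]^3-: Summing ligand charges against the −3 overall charge gives an oxidation state of +3 for chromium. Cr sits in group 6, so the d-electron count is 6 − 3 = 3. The d³ configuration leaves the e_g set evenly filled (or empty) — no strong Jahn–Teller driving force.

[CrF6]^4-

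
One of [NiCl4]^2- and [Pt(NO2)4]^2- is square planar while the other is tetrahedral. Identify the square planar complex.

[Pt(NO2)4]^2-

For [NiCl4]^2-: Summing ligand charges against the −2 overall charge gives an oxidation state of +2 for nickel. Group 10 minus oxidation state 2 gives a d⁸ configuration. Chloride is a weak-field ligand. With weak-field ligands the CFSE gain from square planar is small, so a 3d d⁸ ion takes the sterically preferred tetrahedral geometry. → tetrahedral.
For [Pt(NO2)4]^2-: Each nitro (N-bound nitrite) is −1; balancing the −2 overall charge requires Pt(II). Pt sits in group 10, so the d-electron count is 10 − 2 = 8. A 5d d⁸ ion has a large crystal-field splitting; square planar leaves the high-energy d_{x²−y²} orbital empty and maximises CFSE. → square planar.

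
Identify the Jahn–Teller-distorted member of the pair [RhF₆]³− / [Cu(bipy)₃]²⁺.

[Cu(bipy)₃]²⁺

[RhF₆]³−: Each fluoride is −1; balancing the −3 overall charge requires Rh(III). Rh sits in group 9, so the d-electron count is 9 − 3 = 6. A 4d ion has a large Δₒ and is invariably low-spin. The d⁶ configuration leaves the e_g set evenly filled (or empty) — no strong Jahn–Teller driving force.
[Cu(bipy)₃]²⁺: Summing ligand charges against the +2 overall charge gives an oxidation state of +2 for copper. Copper is a group-11 element; Cu(II) is therefore d⁹. The t₂g⁶e_g³ configuration has an unevenly filled e_g set; the Jahn–Teller theorem predicts a tetragonal distortion (typically axial elongation) to lift the degeneracy.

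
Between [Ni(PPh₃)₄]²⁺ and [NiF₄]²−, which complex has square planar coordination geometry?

[Ni(PPh₃)₄]²⁺

For [Ni(PPh₃)₄]²⁺: Summing ligand charges against the +2 overall charge gives an oxidation state of +2 for nickel. Group 10 minus oxidation state 2 gives a d⁸ configuration. Triphenylphosphine is a strong-field ligand (high in the spectrochemical series). A 3d d⁸ ion with strong-field ligands gains enough CFSE to favour square planar over tetrahedral. → square planar.
For [NiF₄]²−: Ligand charges: each fluoride is −1. With an overall charge of −2 the nickel centre must be in the +2 oxidation state. Group 10 minus oxidation state 2 gives a d⁸ configuration. Fluoride is a weak-field ligand. With weak-field ligands the CFSE gain from square planar is small, so a 3d d⁸ ion takes the sterically preferred tetrahedral geometry. → tetrahedral.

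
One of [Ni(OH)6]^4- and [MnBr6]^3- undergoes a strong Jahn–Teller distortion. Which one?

[MnBr6]^3-

[Ni(OH)6]^4-: Each hydroxide is −1; balancing the −4 overall charge requires Ni(II). Ni sits in group 10, so the d-electron count is 10 − 2 = 8. The d⁸ configuration leaves the e_g set evenly filled (or empty) — no strong Jahn–Teller driving force.
[MnBr6]^3-: Summing ligand charges against the −3 overall charge gives an oxidation state of +3 for manganese. Manganese is a group-7 element; Mn(III) is therefore d⁴. Bromide is a weak-field ligand for a first-row metal, so the complex is high-spin. The t₂g³e_g¹ (high-spin) configuration has an unevenly filled e_g set; the Jahn–Teller theorem predicts a tetragonal distortion (typically axial elongation) to lift the degeneracy.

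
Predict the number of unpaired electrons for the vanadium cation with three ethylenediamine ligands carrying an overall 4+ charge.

1

Ethylenediamine is neutral; balancing the +4 overall charge requires V(IV).
Vanadium is a group-5 element; V(IV) is therefore d¹.
Counting donor atoms: 3×ethylenediamine (bidentate) → 6 donors. Coordination number = 6.
In an octahedral field the d¹ configuration is t₂g¹e_g⁰ (only one arrangement possible), giving 1 unpaired electron.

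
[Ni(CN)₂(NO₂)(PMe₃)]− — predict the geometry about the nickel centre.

square planar

Ligand charges: each cyanide is −1; each nitro (N-bound nitrite) is −1; trimethylphosphine is neutral. With an overall charge of −1 the nickel centre must be in the +2 oxidation state.
Group 10 minus oxidation state 2 gives a d⁸ configuration.
Coordination number: 4.
Cyanide, nitro (N-bound nitrite), and trimethylphosphine are strong-field ligands (high in the spectrochemical series).
A 3d d⁸ ion with strong-field ligands gains enough CFSE to favour square planar over tetrahedral.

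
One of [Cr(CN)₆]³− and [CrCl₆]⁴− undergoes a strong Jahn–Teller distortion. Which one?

[Cr(CN)₆]³−: Ligand charges: each cyanide is −1. With an overall charge of −3 the chromium centre must be in the +3 oxidation state. Cr sits in group 6, so the d-electron count is 6 − 3 = 3. The d³ configuration leaves the e_g set evenly filled (or empty) — no strong Jahn–Teller driving force.
[CrCl₆]⁴−: Summing ligand charges against the −4 overall charge gives an oxidation state of +2 for chromium. Cr sits in group 6, so the d-electron count is 6 − 2 = 4. Chloride is a weak-field ligand for a first-row metal, so the complex is high-spin. The t₂g³e_g¹ (high-spin) configuration has an unevenly filled e_g set; the Jahn–Teller theorem predicts a tetragonal distortion (typically axial elongation) to lift the degeneracy.

[CrCl₆]⁴−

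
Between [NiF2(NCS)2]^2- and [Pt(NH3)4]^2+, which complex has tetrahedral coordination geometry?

For [NiF2(NCS)2]^2-: Each fluoride is −1; each isothiocyanate is −1; balancing the −2 overall charge requires Ni(II). Nickel is a group-10 element; Ni(II) is therefore d⁸. Fluoride and isothiocyanate are weak-field ligands. With weak-field ligands the CFSE gain from square planar is small, so a 3d d⁸ ion takes the sterically preferred tetrahedral geometry. → tetrahedral.
For [Pt(NH3)4]^2+: Ligand charges: ammonia is neutral. With an overall charge of +2 the platinum centre must be in the +2 oxidation state. Pt sits in group 10, so the d-electron count is 10 − 2 = 8. A 5d d⁸ ion has a large crystal-field splitting; square planar leaves the high-energy d_{x²−y²} orbital empty and maximises CFSE. → square planar.

[NiF2(NCS)2]^2-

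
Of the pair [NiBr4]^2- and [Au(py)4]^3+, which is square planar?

For [NiBr4]^2-: Ligand charges: each bromide is −1. With an overall charge of −2 the nickel centre must be in the +2 oxidation state. Ni sits in group 10, so the d-electron count is 10 − 2 = 8. Bromide is a weak-field ligand. With weak-field ligands the CFSE gain from square planar is small, so a 3d d⁸ ion takes the sterically preferred tetrahedral geometry. → tetrahedral.
For [Au(py)4]^3+: Summing ligand charges against the +3 overall charge gives an oxidation state of +3 for gold. Gold is a group-11 element; Au(III) is therefore d⁸. A 5d d⁸ ion has a large crystal-field splitting; square planar leaves the high-energy d_{x²−y²} orbital empty and maximises CFSE. → square planar.

[Au(py)4]^3+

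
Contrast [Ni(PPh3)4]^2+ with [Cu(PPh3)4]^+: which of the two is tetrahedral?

For [Ni(PPh3)4]^2+: Triphenylphosphine is neutral; balancing the +2 overall charge requires Ni(II). Group 10 minus oxidation state 2 gives a d⁸ configuration. Triphenylphosphine is a strong-field ligand (high in the spectrochemical series). A 3d d⁸ ion with strong-field ligands gains enough CFSE to favour square planar over tetrahedral. → square planar.
For [Cu(PPh3)4]^+: Triphenylphosphine is neutral; balancing the +1 overall charge requires Cu(I). Group 11 minus oxidation state 1 gives a d¹⁰ configuration. A d¹⁰ ion has no crystal-field stabilisation preference between square planar and tetrahedral, so four ligands adopt the sterically favoured tetrahedral geometry. → tetrahedral.

[Cu(PPh3)4]^+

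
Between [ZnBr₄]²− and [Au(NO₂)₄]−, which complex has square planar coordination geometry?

[Au(NO₂)₄]−

For [ZnBr₄]²−: Ligand charges: each bromide is −1. With an overall charge of −2 the zinc centre must be in the +2 oxidation state. Zinc is a group-12 element; Zn(II) is therefore d¹⁰. A d¹⁰ ion has no crystal-field stabilisation preference between square planar and tetrahedral, so four ligands adopt the sterically favoured tetrahedral geometry. → tetrahedral.
For [Au(NO₂)₄]−: Ligand charges: each nitro (N-bound nitrite) is −1. With an overall charge of −1 the gold centre must be in the +3 oxidation state. Gold is a group-11 element; Au(III) is therefore d⁸. A 5d d⁸ ion has a large crystal-field splitting; square planar leaves the high-energy d_{x²−y²} orbital empty and maximises CFSE. → square planar.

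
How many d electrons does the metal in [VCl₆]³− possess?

d2

Each chloride is −1; balancing the −3 overall charge requires V(III).
Group 5 minus oxidation state 3 gives a d² configuration.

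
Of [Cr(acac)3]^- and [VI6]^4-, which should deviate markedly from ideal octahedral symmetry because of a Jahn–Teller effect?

[Cr(acac)3]^-: Ligand charges: each acetylacetonate is −1. With an overall charge of −1 the chromium centre must be in the +2 oxidation state. Chromium is a group-6 element; Cr(II) is therefore d⁴. Acetylacetonate is a weak-field ligand for a first-row metal, so the complex is high-spin. The t₂g³e_g¹ (high-spin) configuration has an unevenly filled e_g set; the Jahn–Teller theorem predicts a tetragonal distortion (typically axial elongation) to lift the degeneracy.
[VI6]^4-: Summing ligand charges against the −4 overall charge gives an oxidation state of +2 for vanadium. Group 5 minus oxidation state 2 gives a d³ configuration. The d³ configuration leaves the e_g set evenly filled (or empty) — no strong Jahn–Teller driving force.

[Cr(acac)3]^-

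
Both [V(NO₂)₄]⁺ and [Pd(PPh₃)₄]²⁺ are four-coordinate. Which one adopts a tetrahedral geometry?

[V(NO₂)₄]⁺

For [V(NO₂)₄]⁺: Summing ligand charges against the +1 overall charge gives an oxidation state of +5 for vanadium. Vanadium is a group-5 element; V(V) is therefore d⁰. A d⁰ ion has no crystal-field stabilisation preference between square planar and tetrahedral, so four ligands adopt the sterically favoured tetrahedral geometry. → tetrahedral.
For [Pd(PPh₃)₄]²⁺: Summing ligand charges against the +2 overall charge gives an oxidation state of +2 for palladium. Palladium is a group-10 element; Pd(II) is therefore d⁸. A 4d d⁸ ion has a large crystal-field splitting; square planar leaves the high-energy d_{x²−y²} orbital empty and maximises CFSE. → square planar.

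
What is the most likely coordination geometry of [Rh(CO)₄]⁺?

square planar

Carbonyl is neutral; balancing the +1 overall charge requires Rh(I).
Group 9 minus oxidation state 1 gives a d⁸ configuration.
With 4 monodentate ligands the coordination number is 4.
A 4d d⁸ ion has a large crystal-field splitting; square planar leaves the high-energy d_{x²−y²} orbital empty and maximises CFSE.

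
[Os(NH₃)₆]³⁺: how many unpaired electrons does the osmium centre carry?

1

Summing ligand charges against the +3 overall charge gives an oxidation state of +3 for osmium.
Group 8 minus oxidation state 3 gives a d⁵ configuration.
The spin state decides the count: a 5d ion has a large Δₒ and is invariably low-spin.
An octahedral low-spin d⁵ ion is t₂g⁵e_g⁰, giving 1 unpaired electron.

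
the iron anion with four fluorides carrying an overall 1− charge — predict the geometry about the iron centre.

Each fluoride is −1; balancing the −1 overall charge requires Fe(III).
Iron is a group-8 element; Fe(III) is therefore d⁵.
Coordination number: 4.
Fluoride is a weak-field ligand.
A high-spin d⁵ ion has zero CFSE in either geometry, so four ligands adopt the sterically favoured tetrahedral geometry.

tetrahedral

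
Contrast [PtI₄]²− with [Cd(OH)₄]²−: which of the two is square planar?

For [PtI₄]²−: Each iodide is −1; balancing the −2 overall charge requires Pt(II). Group 10 minus oxidation state 2 gives a d⁸ configuration. A 5d d⁸ ion has a large crystal-field splitting; square planar leaves the high-energy d_{x²−y²} orbital empty and maximises CFSE. → square planar.
For [Cd(OH)₄]²−: Ligand charges: each hydroxide is −1. With an overall charge of −2 the cadmium centre must be in the +2 oxidation state. Cadmium is a group-12 element; Cd(II) is therefore d¹⁰. A d¹⁰ ion has no crystal-field stabilisation preference between square planar and tetrahedral, so four ligands adopt the sterically favoured tetrahedral geometry. → tetrahedral.

[PtI₄]²−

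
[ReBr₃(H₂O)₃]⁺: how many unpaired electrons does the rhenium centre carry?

3 unpaired electrons

Summing ligand charges against the +1 overall charge gives an oxidation state of +4 for rhenium.
Re sits in group 7, so the d-electron count is 7 − 4 = 3.
In an octahedral field the d³ configuration is t₂g³e_g⁰ (only one arrangement possible), giving 3 unpaired electrons.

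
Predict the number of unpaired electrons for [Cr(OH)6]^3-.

Ligand charges: each hydroxide is −1. With an overall charge of −3 the chromium centre must be in the +3 oxidation state.
Chromium is a group-6 element; Cr(III) is therefore d³.
In an octahedral field the d³ configuration is t₂g³e_g⁰ (only one arrangement possible), giving 3 unpaired electrons.

3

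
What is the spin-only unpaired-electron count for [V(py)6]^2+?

3 unpaired electrons

Pyridine is neutral; balancing the +2 overall charge requires V(II).
Vanadium is a group-5 element; V(II) is therefore d³.
In an octahedral field the d³ configuration is t₂g³e_g⁰ (only one arrangement possible), giving 3 unpaired electrons.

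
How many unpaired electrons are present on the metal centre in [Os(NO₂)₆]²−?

2

Each nitro (N-bound nitrite) is −1; balancing the −2 overall charge requires Os(IV).
Os sits in group 8, so the d-electron count is 8 − 4 = 4.
The spin state decides the count: a 5d ion has a large Δₒ and is invariably low-spin.
An octahedral low-spin d⁴ ion is t₂g⁴e_g⁰, giving 2 unpaired electrons.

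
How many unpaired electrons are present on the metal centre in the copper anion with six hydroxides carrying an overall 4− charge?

Ligand charges: each hydroxide is −1. With an overall charge of −4 the copper centre must be in the +2 oxidation state.
Copper is a group-11 element; Cu(II) is therefore d⁹.
In an octahedral field the d⁹ configuration is t₂g⁶e_g³ (only one arrangement possible), giving 1 unpaired electron.

1 unpaired electron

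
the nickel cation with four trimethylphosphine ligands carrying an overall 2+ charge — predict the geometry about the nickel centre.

square planar

Trimethylphosphine is neutral; balancing the +2 overall charge requires Ni(II).
Nickel is a group-10 element; Ni(II) is therefore d⁸.
With 4 monodentate ligands the coordination number is 4.
Trimethylphosphine is a strong-field ligand (high in the spectrochemical series).
A 3d d⁸ ion with strong-field ligands gains enough CFSE to favour square planar over tetrahedral.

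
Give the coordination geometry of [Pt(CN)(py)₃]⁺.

square planar

Summing ligand charges against the +1 overall charge gives an oxidation state of +2 for platinum.
Group 10 minus oxidation state 2 gives a d⁸ configuration.
Coordination number: 4.
A 5d d⁸ ion has a large crystal-field splitting; square planar leaves the high-energy d_{x²−y²} orbital empty and maximises CFSE.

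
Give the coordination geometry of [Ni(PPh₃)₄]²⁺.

square planar

Summing ligand charges against the +2 overall charge gives an oxidation state of +2 for nickel.
Group 10 minus oxidation state 2 gives a d⁸ configuration.
With 4 monodentate ligands the coordination number is 4.
Triphenylphosphine is a strong-field ligand (high in the spectrochemical series).
A 3d d⁸ ion with strong-field ligands gains enough CFSE to favour square planar over tetrahedral.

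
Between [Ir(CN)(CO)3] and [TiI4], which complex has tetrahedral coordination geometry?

For [Ir(CN)(CO)3]: Ligand charges: each cyanide is −1; carbonyl is neutral. With an overall charge of 0 the iridium centre must be in the +1 oxidation state. Group 9 minus oxidation state 1 gives a d⁸ configuration. A 5d d⁸ ion has a large crystal-field splitting; square planar leaves the high-energy d_{x²−y²} orbital empty and maximises CFSE. → square planar.
For [TiI4]: Each iodide is −1; balancing the 0 overall charge requires Ti(IV). Group 4 minus oxidation state 4 gives a d⁰ configuration. A d⁰ ion has no crystal-field stabilisation preference between square planar and tetrahedral, so four ligands adopt the sterically favoured tetrahedral geometry. → tetrahedral.

[TiI4]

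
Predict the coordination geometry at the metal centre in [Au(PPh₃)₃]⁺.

trigonal planar

Ligand charges: triphenylphosphine is neutral. With an overall charge of +1 the gold centre must be in the +1 oxidation state.
Au sits in group 11, so the d-electron count is 11 − 1 = 10.
Coordination number: 3.
Three ligands around a d¹⁰ centre minimise repulsion in a trigonal-planar arrangement.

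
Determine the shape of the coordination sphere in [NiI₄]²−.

Summing ligand charges against the −2 overall charge gives an oxidation state of +2 for nickel.
Nickel is a group-10 element; Ni(II) is therefore d⁸.
Coordination number: 4.
Iodide is a weak-field ligand.
With weak-field ligands the CFSE gain from square planar is small, so a 3d d⁸ ion takes the sterically preferred tetrahedral geometry.

tetrahedral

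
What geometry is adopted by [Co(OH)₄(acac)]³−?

octahedral

Each hydroxide is −1; each acetylacetonate is −1; balancing the −3 overall charge requires Co(II).
Co sits in group 9, so the d-electron count is 9 − 2 = 7.
Counting donor atoms: 4×hydroxide (monodentate) → 4 donors; 1×acetylacetonate (bidentate) → 2 donors. Coordination number = 6.
Six donors around a single metal centre give an octahedral coordination sphere.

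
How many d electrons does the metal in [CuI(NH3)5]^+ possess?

d9

Each iodide is −1; ammonia is neutral; balancing the +1 overall charge requires Cu(II).
Cu sits in group 11, so the d-electron count is 11 − 2 = 9.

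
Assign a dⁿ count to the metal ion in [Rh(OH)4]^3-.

d8

Summing ligand charges against the −3 overall charge gives an oxidation state of +1 for rhodium.
Rh sits in group 9, so the d-electron count is 9 − 1 = 8.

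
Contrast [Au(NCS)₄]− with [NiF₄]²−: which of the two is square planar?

For [Au(NCS)₄]−: Each isothiocyanate is −1; balancing the −1 overall charge requires Au(III). Group 11 minus oxidation state 3 gives a d⁸ configuration. A 5d d⁸ ion has a large crystal-field splitting; square planar leaves the high-energy d_{x²−y²} orbital empty and maximises CFSE. → square planar.
For [NiF₄]²−: Ligand charges: each fluoride is −1. With an overall charge of −2 the nickel centre must be in the +2 oxidation state. Nickel is a group-10 element; Ni(II) is therefore d⁸. Fluoride is a weak-field ligand. With weak-field ligands the CFSE gain from square planar is small, so a 3d d⁸ ion takes the sterically preferred tetrahedral geometry. → tetrahedral.

[Au(NCS)₄]−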